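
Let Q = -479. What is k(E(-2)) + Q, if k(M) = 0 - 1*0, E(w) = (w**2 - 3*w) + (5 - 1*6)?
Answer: -479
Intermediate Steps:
E(w) = -1 + w**2 - 3*w (E(w) = (w**2 - 3*w) + (5 - 6) = (w**2 - 3*w) - 1 = -1 + w**2 - 3*w)
k(M) = 0 (k(M) = 0 + 0 = 0)
k(E(-2)) + Q = 0 - 479 = -479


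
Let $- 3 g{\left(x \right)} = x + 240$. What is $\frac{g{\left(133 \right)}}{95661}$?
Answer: $- \frac{373}{286983} \approx -0.0012997$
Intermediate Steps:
$g{\left(x \right)} = -80 - \frac{x}{3}$ ($g{\left(x \right)} = - \frac{x + 240}{3} = - \frac{240 + x}{3} = -80 - \frac{x}{3}$)
$\frac{g{\left(133 \right)}}{95661} = \frac{-80 - \frac{133}{3}}{95661} = \left(-80 - \frac{133}{3}\right) \frac{1}{95661} = \left(- \frac{373}{3}\right) \frac{1}{95661} = - \frac{373}{286983}$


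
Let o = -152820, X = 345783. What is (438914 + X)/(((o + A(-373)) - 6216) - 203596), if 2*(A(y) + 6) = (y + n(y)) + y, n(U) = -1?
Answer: -1569394/726023 ≈ -2.1616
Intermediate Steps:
A(y) = -13/2 + y (A(y) = -6 + ((y - 1) + y)/2 = -6 + ((-1 + y) + y)/2 = -6 + (-1 + 2*y)/2 = -6 + (-½ + y) = -13/2 + y)
(438914 + X)/(((o + A(-373)) - 6216) - 203596) = (438914 + 345783)/(((-152820 + (-13/2 - 373)) - 6216) - 203596) = 784697/(((-152820 - 759/2) - 6216) - 203596) = 784697/((-306399/2 - 6216) - 203596) = 784697/(-318831/2 - 203596) = 784697/(-726023/2) = 784697*(-2/726023) = -1569394/726023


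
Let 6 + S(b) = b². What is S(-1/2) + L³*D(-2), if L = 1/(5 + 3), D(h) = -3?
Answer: -2947/512 ≈ -5.7559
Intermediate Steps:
L = ⅛ (L = 1/8 = ⅛ ≈ 0.12500)
S(b) = -6 + b²
S(-1/2) + L³*D(-2) = (-6 + (-1/2)²) + (⅛)³*(-3) = (-6 + (-1*½)²) + (1/512)*(-3) = (-6 + (-½)²) - 3/512 = (-6 + ¼) - 3/512 = -23/4 - 3/512 = -2947/512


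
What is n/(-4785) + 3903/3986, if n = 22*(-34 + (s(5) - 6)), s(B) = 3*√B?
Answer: 403337/346782 - 2*√5/145 ≈ 1.1322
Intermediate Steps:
n = -880 + 66*√5 (n = 22*(-34 + (3*√5 - 6)) = 22*(-34 + (-6 + 3*√5)) = 22*(-40 + 3*√5) = -880 + 66*√5 ≈ -732.42)
n/(-4785) + 3903/3986 = (-880 + 66*√5)/(-4785) + 3903/3986 = (-880 + 66*√5)*(-1/4785) + 3903*(1/3986) = (16/87 - 2*√5/145) + 3903/3986 = 403337/346782 - 2*√5/145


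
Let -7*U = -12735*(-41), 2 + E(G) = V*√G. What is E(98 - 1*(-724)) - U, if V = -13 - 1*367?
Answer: 522121/7 - 380*√822 ≈ 63694.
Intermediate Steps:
V = -380 (V = -13 - 367 = -380)
E(G) = -2 - 380*√G
U = -522135/7 (U = -(-12735)*(-41)/7 = -⅐*522135 = -522135/7 ≈ -74591.)
E(98 - 1*(-724)) - U = (-2 - 380*√(98 - 1*(-724))) - 1*(-522135/7) = (-2 - 380*√(98 + 724)) + 522135/7 = (-2 - 380*√822) + 522135/7 = 522121/7 - 380*√822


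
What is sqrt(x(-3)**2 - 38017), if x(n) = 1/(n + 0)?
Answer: 2*I*sqrt(85538)/3 ≈ 194.98*I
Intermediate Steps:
x(n) = 1/n
sqrt(x(-3)**2 - 38017) = sqrt((1/(-3))**2 - 38017) = sqrt((-1/3)**2 - 38017) = sqrt(1/9 - 38017) = sqrt(-342152/9) = 2*I*sqrt(85538)/3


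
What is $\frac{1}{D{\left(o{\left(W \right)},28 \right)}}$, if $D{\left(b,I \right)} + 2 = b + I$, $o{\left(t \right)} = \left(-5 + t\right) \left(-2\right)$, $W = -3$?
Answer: $\frac{1}{42} \approx 0.02381$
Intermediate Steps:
$o{\left(t \right)} = 10 - 2 t$
$D{\left(b,I \right)} = -2 + I + b$ ($D{\left(b,I \right)} = -2 + \left(b + I\right) = -2 + \left(I + b\right) = -2 + I + b$)
$\frac{1}{D{\left(o{\left(W \right)},28 \right)}} = \frac{1}{-2 + 28 + \left(10 - -6\right)} = \frac{1}{-2 + 28 + \left(10 + 6\right)} = \frac{1}{-2 + 28 + 16} = \frac{1}{42}$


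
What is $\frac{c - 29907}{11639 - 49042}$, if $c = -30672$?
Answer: $\frac{60579}{37403} \approx 1.6196$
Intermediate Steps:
$\frac{c - 29907}{11639 - 49042} = \frac{-30672 - 29907}{11639 - 49042} = - \frac{60579}{-37403} = \left(-60579\right) \left(- \frac{1}{37403}\right) = \frac{60579}{37403}$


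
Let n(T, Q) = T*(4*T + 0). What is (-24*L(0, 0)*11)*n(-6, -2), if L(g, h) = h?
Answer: 0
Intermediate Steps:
n(T, Q) = 4*T² (n(T, Q) = T*(4*T) = 4*T²)
(-24*L(0, 0)*11)*n(-6, -2) = (-0*11)*(4*(-6)²) = (-24*0)*(4*36) = 0*144 = 0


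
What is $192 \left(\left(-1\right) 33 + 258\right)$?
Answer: $43200$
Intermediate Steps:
$192 \left(\left(-1\right) 33 + 258\right) = 192 \left(-33 + 258\right) = 192 \cdot 225 = 43200$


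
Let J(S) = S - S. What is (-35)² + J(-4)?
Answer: 1225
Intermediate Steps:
J(S) = 0
(-35)² + J(-4) = (-35)² + 0 = 1225 + 0 = 1225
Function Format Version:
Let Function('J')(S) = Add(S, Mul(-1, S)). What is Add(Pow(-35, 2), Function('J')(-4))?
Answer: 1225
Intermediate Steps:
Function('J')(S) = 0
Add(Pow(-35, 2), Function('J')(-4)) = Add(Pow(-35, 2), 0) = Add(1225, 0) = 1225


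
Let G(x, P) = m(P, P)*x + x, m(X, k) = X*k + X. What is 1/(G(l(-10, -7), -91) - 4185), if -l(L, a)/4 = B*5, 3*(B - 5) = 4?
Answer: -3/3125135 ≈ -9.5996e-7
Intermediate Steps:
B = 19/3 (B = 5 + (⅓)*4 = 5 + 4/3 = 19/3 ≈ 6.3333)
l(L, a) = -380/3 (l(L, a) = -76*5/3 = -4*95/3 = -380/3)
m(X, k) = X + X*k
G(x, P) = x + P*x*(1 + P) (G(x, P) = (P*(1 + P))*x + x = P*x*(1 + P) + x = x + P*x*(1 + P))
1/(G(l(-10, -7), -91) - 4185) = 1/(-380*(1 - 91*(1 - 91))/3 - 4185) = 1/(-380*(1 - 91*(-90))/3 - 4185) = 1/(-380*(1 + 8190)/3 - 4185) = 1/(-380/3*8191 - 4185) = 1/(-3112580/3 - 4185) = 1/(-3125135/3) = -3/3125135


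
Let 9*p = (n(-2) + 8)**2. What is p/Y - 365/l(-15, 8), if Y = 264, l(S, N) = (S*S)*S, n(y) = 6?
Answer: 2831/14850 ≈ 0.19064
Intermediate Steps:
l(S, N) = S**3 (l(S, N) = S**2*S = S**3)
p = 196/9 (p = (6 + 8)**2/9 = (1/9)*14**2 = (1/9)*196 = 196/9 ≈ 21.778)
p/Y - 365/l(-15, 8) = (196/9)/264 - 365/((-15)**3) = (196/9)*(1/264) - 365/(-3375) = 49/594 - 365*(-1/3375) = 49/594 + 73/675 = 2831/14850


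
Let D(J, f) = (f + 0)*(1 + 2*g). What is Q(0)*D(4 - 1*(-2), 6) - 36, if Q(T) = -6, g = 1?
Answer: -144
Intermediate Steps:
D(J, f) = 3*f (D(J, f) = (f + 0)*(1 + 2*1) = f*(1 + 2) = f*3 = 3*f)
Q(0)*D(4 - 1*(-2), 6) - 36 = -18*6 - 36 = -6*18 - 36 = -108 - 36 = -144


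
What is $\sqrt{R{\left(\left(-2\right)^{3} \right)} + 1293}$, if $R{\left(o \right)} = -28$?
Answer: $\sqrt{1265} \approx 35.567$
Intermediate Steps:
$\sqrt{R{\left(\left(-2\right)^{3} \right)} + 1293} = \sqrt{-28 + 1293} = \sqrt{1265}$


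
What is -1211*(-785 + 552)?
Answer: 282163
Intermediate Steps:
-1211*(-785 + 552) = -1211*(-233) = 282163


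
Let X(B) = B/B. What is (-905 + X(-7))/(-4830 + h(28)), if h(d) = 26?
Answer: 226/1201 ≈ 0.18818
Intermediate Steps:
X(B) = 1
(-905 + X(-7))/(-4830 + h(28)) = (-905 + 1)/(-4830 + 26) = -904/(-4804) = -904*(-1/4804) = 226/1201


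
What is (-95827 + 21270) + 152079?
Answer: 77522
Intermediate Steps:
(-95827 + 21270) + 152079 = -74557 + 152079 = 77522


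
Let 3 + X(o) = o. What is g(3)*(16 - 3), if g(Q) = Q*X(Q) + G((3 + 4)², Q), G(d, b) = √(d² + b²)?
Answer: 13*√2410 ≈ 638.19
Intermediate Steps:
X(o) = -3 + o
G(d, b) = √(b² + d²)
g(Q) = √(2401 + Q²) + Q*(-3 + Q) (g(Q) = Q*(-3 + Q) + √(Q² + ((3 + 4)²)²) = Q*(-3 + Q) + √(Q² + (7²)²) = Q*(-3 + Q) + √(Q² + 49²) = Q*(-3 + Q) + √(Q² + 2401) = Q*(-3 + Q) + √(2401 + Q²) = √(2401 + Q²) + Q*(-3 + Q))
g(3)*(16 - 3) = (√(2401 + 3²) + 3*(-3 + 3))*(16 - 3) = (√(2401 + 9) + 3*0)*13 = (√2410 + 0)*13 = √2410*13 = 13*√2410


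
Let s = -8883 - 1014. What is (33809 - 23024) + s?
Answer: 888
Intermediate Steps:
s = -9897
(33809 - 23024) + s = (33809 - 23024) - 9897 = 10785 - 9897 = 888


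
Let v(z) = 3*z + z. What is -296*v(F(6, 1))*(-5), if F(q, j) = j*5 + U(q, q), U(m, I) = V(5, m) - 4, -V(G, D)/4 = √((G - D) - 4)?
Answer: 5920 - 23680*I*√5 ≈ 5920.0 - 52950.0*I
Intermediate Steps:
V(G, D) = -4*√(-4 + G - D) (V(G, D) = -4*√((G - D) - 4) = -4*√(-4 + G - D))
U(m, I) = -4 - 4*√(1 - m) (U(m, I) = -4*√(-4 + 5 - m) - 4 = -4*√(1 - m) - 4 = -4 - 4*√(1 - m))
F(q, j) = -4 - 4*√(1 - q) + 5*j (F(q, j) = j*5 + (-4 - 4*√(1 - q)) = 5*j + (-4 - 4*√(1 - q)) = -4 - 4*√(1 - q) + 5*j)
v(z) = 4*z
-296*v(F(6, 1))*(-5) = -296*4*(-4 - 4*√(1 - 1*6) + 5*1)*(-5) = -296*4*(-4 - 4*√(1 - 6) + 5)*(-5) = -296*4*(-4 - 4*I*√5 + 5)*(-5) = -296*4*(1 - 4*I*√5)*(-5) = -296*(4 - 16*I*√5)*(-5) = -296*(-20 + 80*I*√5) = 5920 - 23680*I*√5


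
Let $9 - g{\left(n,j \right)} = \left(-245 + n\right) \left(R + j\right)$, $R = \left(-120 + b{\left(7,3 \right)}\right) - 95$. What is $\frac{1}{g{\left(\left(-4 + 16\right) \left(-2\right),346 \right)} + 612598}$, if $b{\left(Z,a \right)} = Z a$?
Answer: $\frac{1}{653495} \approx 1.5302 \cdot 10^{-6}$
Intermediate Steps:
$R = -194$ ($R = \left(-120 + 7 \cdot 3\right) - 95 = \left(-120 + 21\right) - 95 = -99 - 95 = -194$)
$g{\left(n,j \right)} = 9 - \left(-245 + n\right) \left(-194 + j\right)$
$\frac{1}{g{\left(\left(-4 + 16\right) \left(-2\right),346 \right)} + 612598} = \frac{1}{\left(-47521 + 194 \left(-4 + 16\right) \left(-2\right) + 245 \cdot 346 - 346 \left(-4 + 16\right) \left(-2\right)\right) + 612598} = \frac{1}{\left(-47521 + 194 \cdot 12 \left(-2\right) + 84770 - 346 \cdot 12 \left(-2\right)\right) + 612598} = \frac{1}{\left(-47521 + 194 \left(-24\right) + 84770 - 346 \left(-24\right)\right) + 612598} = \frac{1}{\left(-47521 - 4656 + 84770 + 8304\right) + 612598} = \frac{1}{40897 + 612598} = \frac{1}{653495}$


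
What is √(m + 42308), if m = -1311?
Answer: √40997 ≈ 202.48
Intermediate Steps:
√(m + 42308) = √(-1311 + 42308) = √40997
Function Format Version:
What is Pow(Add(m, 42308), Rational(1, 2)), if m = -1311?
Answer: Pow(40997, Rational(1, 2)) ≈ 202.48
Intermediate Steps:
Pow(Add(m, 42308), Rational(1, 2)) = Pow(Add(-1311, 42308), Rational(1, 2)) = Pow(40997, Rational(1, 2))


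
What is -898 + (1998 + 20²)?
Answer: 1500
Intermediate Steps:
-898 + (1998 + 20²) = -898 + (1998 + 400) = -898 + 2398 = 1500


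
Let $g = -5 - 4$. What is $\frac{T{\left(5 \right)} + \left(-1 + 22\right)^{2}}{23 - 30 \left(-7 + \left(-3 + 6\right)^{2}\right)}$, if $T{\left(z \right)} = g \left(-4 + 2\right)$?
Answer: $- \frac{459}{37} \approx -12.405$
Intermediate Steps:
$g = -9$ ($g = -5 - 4 = -9$)
$T{\left(z \right)} = 18$ ($T{\left(z \right)} = - 9 \left(-4 + 2\right) = \left(-9\right) \left(-2\right) = 18$)
$\frac{T{\left(5 \right)} + \left(-1 + 22\right)^{2}}{23 - 30 \left(-7 + \left(-3 + 6\right)^{2}\right)} = \frac{18 + \left(-1 + 22\right)^{2}}{23 - 30 \left(-7 + \left(-3 + 6\right)^{2}\right)} = \frac{18 + 21^{2}}{23 - 30 \left(-7 + 3^{2}\right)} = \frac{18 + 441}{23 - 30 \left(-7 + 9\right)} = \frac{459}{23 - 60} = \frac{459}{-37} = 459 \left(- \frac{1}{37}\right) = - \frac{459}{37}$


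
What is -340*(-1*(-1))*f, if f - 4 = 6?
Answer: -3400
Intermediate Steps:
f = 10 (f = 4 + 6 = 10)
-340*(-1*(-1))*f = -340*(-1*(-1))*10 = -340*10 = -3400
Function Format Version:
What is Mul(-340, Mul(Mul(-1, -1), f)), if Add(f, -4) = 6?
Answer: -3400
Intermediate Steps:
f = 10 (f = Add(4, 6) = 10)
Mul(-340, Mul(Mul(-1, -1), f)) = Mul(-340, Mul(Mul(-1, -1), 10)) = Mul(-340, Mul(1, 10)) = Mul(-340, 10) = -3400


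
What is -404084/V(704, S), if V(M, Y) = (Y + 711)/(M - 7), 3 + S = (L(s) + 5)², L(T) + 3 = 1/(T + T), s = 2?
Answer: -4506344768/11409 ≈ -3.9498e+5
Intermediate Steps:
L(T) = -3 + 1/(2*T) (L(T) = -3 + 1/(T + T) = -3 + 1/(2*T))
S = 33/16 (S = -3 + ((-3 + (½)/2) + 5)² = -3 + ((-3 + (½)*(½)) + 5)² = -3 + ((-3 + ¼) + 5)² = -3 + (-11/4 + 5)² = -3 + (9/4)² = -3 + 81/16 = 33/16 ≈ 2.0625)
V(M, Y) = (711 + Y)/(-7 + M)
-404084/V(704, S) = -404084*(-7 + 704)/(711 + 33/16) = -404084/((11409/16)/697) = -404084/((1/697)*(11409/16)) = -404084/11409/11152 = -404084*11152/11409 = -4506344768/11409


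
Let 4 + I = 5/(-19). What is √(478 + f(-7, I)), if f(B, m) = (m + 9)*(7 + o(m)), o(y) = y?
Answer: √177238/19 ≈ 22.158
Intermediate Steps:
I = -81/19 (I = -4 + 5/(-19) = -4 + 5*(-1/19) = -4 - 5/19 = -81/19 ≈ -4.2632)
f(B, m) = (7 + m)*(9 + m) (f(B, m) = (m + 9)*(7 + m) = (9 + m)*(7 + m) = (7 + m)*(9 + m))
√(478 + f(-7, I)) = √(478 + (63 + (-81/19)² + 16*(-81/19))) = √(478 + (63 + 6561/361 - 1296/19)) = √(478 + 4680/361) = √(177238/361) = √177238/19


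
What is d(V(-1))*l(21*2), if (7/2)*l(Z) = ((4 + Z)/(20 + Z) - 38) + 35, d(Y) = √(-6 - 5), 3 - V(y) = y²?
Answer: -20*I*√11/31 ≈ -2.1398*I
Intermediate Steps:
V(y) = 3 - y²
d(Y) = I*√11 (d(Y) = √(-11) = I*√11)
l(Z) = -6/7 + 2*(4 + Z)/(7*(20 + Z)) (l(Z) = 2*(((4 + Z)/(20 + Z) - 38) + 35)/7 = 2*((-38 + (4 + Z)/(20 + Z)) + 35)/7 = 2*(-3 + (4 + Z)/(20 + Z))/7 = -6/7 + 2*(4 + Z)/(7*(20 + Z)))
d(V(-1))*l(21*2) = (I*√11)*(4*(-28 - 21*2)/(7*(20 + 21*2))) = (I*√11)*(4*(-28 - 1*42)/(7*(20 + 42))) = (I*√11)*((4/7)*(-28 - 42)/62) = (I*√11)*((4/7)*(1/62)*(-70)) = (I*√11)*(-20/31) = -20*I*√11/31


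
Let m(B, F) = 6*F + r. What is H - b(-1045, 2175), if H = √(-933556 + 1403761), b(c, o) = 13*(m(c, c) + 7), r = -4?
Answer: 81471 + 27*√645 ≈ 82157.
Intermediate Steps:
m(B, F) = -4 + 6*F (m(B, F) = 6*F - 4 = -4 + 6*F)
b(c, o) = 39 + 78*c (b(c, o) = 13*((-4 + 6*c) + 7) = 13*(3 + 6*c) = 39 + 78*c)
H = 27*√645 (H = √470205 = 27*√645 ≈ 685.71)
H - b(-1045, 2175) = 27*√645 - (39 + 78*(-1045)) = 27*√645 - (39 - 81510) = 27*√645 - 1*(-81471) = 27*√645 + 81471 = 81471 + 27*√645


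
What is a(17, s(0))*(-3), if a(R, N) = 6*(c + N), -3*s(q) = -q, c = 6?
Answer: -108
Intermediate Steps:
s(q) = q/3 (s(q) = -(-1)*q/3 = q/3)
a(R, N) = 36 + 6*N (a(R, N) = 6*(6 + N) = 36 + 6*N)
a(17, s(0))*(-3) = (36 + 6*((1/3)*0))*(-3) = (36 + 6*0)*(-3) = (36 + 0)*(-3) = 36*(-3) = -108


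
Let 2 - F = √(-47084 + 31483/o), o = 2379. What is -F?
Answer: -2 + I*√266403638787/2379 ≈ -2.0 + 216.96*I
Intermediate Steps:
F = 2 - I*√266403638787/2379 (F = 2 - √(-47084 + 31483/2379) = 2 - √(-111981353/2379) = 2 - I*√266403638787/2379 ≈ 2.0 - 216.96*I)
-F = -(2 - I*√266403638787/2379) = -2 + I*√266403638787/2379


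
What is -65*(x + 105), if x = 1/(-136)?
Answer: -928135/136 ≈ -6824.5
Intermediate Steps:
x = -1/136 ≈ -0.0073529
-65*(x + 105) = -65*(-1/136 + 105) = -65*14279/136 = -928135/136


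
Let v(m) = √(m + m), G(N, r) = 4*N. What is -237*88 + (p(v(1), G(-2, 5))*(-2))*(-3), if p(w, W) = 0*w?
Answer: -20856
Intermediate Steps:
v(m) = √2*√m (v(m) = √(2*m) = √2*√m)
p(w, W) = 0
-237*88 + (p(v(1), G(-2, 5))*(-2))*(-3) = -237*88 + (0*(-2))*(-3) = -20856 + 0*(-3) = -20856 + 0 = -20856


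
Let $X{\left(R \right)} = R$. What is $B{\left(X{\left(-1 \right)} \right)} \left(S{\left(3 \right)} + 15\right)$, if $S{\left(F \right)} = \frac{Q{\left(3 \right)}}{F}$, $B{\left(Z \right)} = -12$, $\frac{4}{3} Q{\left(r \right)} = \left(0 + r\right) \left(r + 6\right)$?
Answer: $-261$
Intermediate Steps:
$Q{\left(r \right)} = \frac{3 r \left(6 + r\right)}{4}$ ($Q{\left(r \right)} = \frac{3 \left(0 + r\right) \left(r + 6\right)}{4} = \frac{3 r \left(6 + r\right)}{4}$)
$S{\left(F \right)} = \frac{81}{4 F}$ ($S{\left(F \right)} = \frac{\frac{3}{4} \cdot 3 \left(6 + 3\right)}{F} = \frac{\frac{3}{4} \cdot 3 \cdot 9}{F} = \frac{81}{4 F}$)
$B{\left(X{\left(-1 \right)} \right)} \left(S{\left(3 \right)} + 15\right) = - 12 \left(\frac{81}{4 \cdot 3} + 15\right) = - 12 \left(\frac{81}{4} \cdot \frac{1}{3} + 15\right) = - 12 \left(\frac{27}{4} + 15\right) = \left(-12\right) \frac{87}{4} = -261$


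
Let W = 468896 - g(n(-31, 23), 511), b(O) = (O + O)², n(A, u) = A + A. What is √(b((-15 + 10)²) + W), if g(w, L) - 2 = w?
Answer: 12*√3274 ≈ 686.63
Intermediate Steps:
n(A, u) = 2*A
g(w, L) = 2 + w
b(O) = 4*O² (b(O) = (2*O)² = 4*O²)
W = 468956 (W = 468896 - (2 + 2*(-31)) = 468896 - (2 - 62) = 468896 - 1*(-60) = 468896 + 60 = 468956)
√(b((-15 + 10)²) + W) = √(4*((-15 + 10)²)² + 468956) = √(4*((-5)²)² + 468956) = √(4*25² + 468956) = √(4*625 + 468956) = √(2500 + 468956) = √471456 = 12*√3274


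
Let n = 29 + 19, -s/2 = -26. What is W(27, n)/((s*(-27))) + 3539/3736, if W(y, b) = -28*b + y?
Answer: 824089/437112 ≈ 1.8853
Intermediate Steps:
s = 52 (s = -2*(-26) = 52)
n = 48
W(y, b) = y - 28*b
W(27, n)/((s*(-27))) + 3539/3736 = (27 - 28*48)/((52*(-27))) + 3539/3736 = (27 - 1344)/(-1404) + 3539*(1/3736) = -1317*(-1/1404) + 3539/3736 = 439/468 + 3539/3736 = 824089/437112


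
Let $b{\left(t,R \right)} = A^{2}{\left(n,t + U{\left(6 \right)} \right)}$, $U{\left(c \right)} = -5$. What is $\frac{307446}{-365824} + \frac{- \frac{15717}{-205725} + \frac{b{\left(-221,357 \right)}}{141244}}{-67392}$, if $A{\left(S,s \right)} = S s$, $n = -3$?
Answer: $- \frac{30152633163994139}{35875920293366400} \approx -0.84047$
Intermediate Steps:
$b{\left(t,R \right)} = \left(15 - 3 t\right)^{2}$ ($b{\left(t,R \right)} = \left(- 3 \left(t - 5\right)\right)^{2} = \left(- 3 \left(-5 + t\right)\right)^{2} = \left(15 - 3 t\right)^{2}$)
$\frac{307446}{-365824} + \frac{- \frac{15717}{-205725} + \frac{b{\left(-221,357 \right)}}{141244}}{-67392} = \frac{307446}{-365824} + \frac{- \frac{15717}{-205725} + \frac{9 \left(5 - -221\right)^{2}}{141244}}{-67392} = 307446 \left(- \frac{1}{365824}\right) + \left(\left(-15717\right) \left(- \frac{1}{205725}\right) + 9 \left(5 + 221\right)^{2} \cdot \frac{1}{141244}\right) \left(- \frac{1}{67392}\right) = - \frac{153723}{182912} + \left(\frac{403}{5275} + 9 \cdot 226^{2} \cdot \frac{1}{141244}\right) \left(- \frac{1}{67392}\right) = - \frac{153723}{182912} + \left(\frac{403}{5275} + 9 \cdot 51076 \cdot \frac{1}{141244}\right) \left(- \frac{1}{67392}\right) = - \frac{153723}{182912} + \left(\frac{403}{5275} + 459684 \cdot \frac{1}{141244}\right) \left(- \frac{1}{67392}\right) = - \frac{153723}{182912} + \left(\frac{403}{5275} + \frac{114921}{35311}\right) \left(- \frac{1}{67392}\right) = - \frac{153723}{182912} + \frac{620438608}{186265525} \left(- \frac{1}{67392}\right) = - \frac{153723}{182912} - \frac{38777413}{784550391300} = - \frac{30152633163994139}{35875920293366400}$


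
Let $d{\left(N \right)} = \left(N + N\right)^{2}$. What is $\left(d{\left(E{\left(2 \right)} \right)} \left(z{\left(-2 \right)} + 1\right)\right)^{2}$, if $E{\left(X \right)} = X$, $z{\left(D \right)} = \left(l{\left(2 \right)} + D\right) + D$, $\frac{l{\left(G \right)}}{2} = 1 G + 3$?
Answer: $12544$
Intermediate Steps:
$l{\left(G \right)} = 6 + 2 G$ ($l{\left(G \right)} = 2 \left(1 G + 3\right) = 2 \left(G + 3\right) = 2 \left(3 + G\right) = 6 + 2 G$)
$z{\left(D \right)} = 10 + 2 D$ ($z{\left(D \right)} = \left(\left(6 + 2 \cdot 2\right) + D\right) + D = \left(\left(6 + 4\right) + D\right) + D = \left(10 + D\right) + D = 10 + 2 D$)
$d{\left(N \right)} = 4 N^{2}$ ($d{\left(N \right)} = \left(2 N\right)^{2} = 4 N^{2}$)
$\left(d{\left(E{\left(2 \right)} \right)} \left(z{\left(-2 \right)} + 1\right)\right)^{2} = \left(4 \cdot 2^{2} \left(\left(10 + 2 \left(-2\right)\right) + 1\right)\right)^{2} = \left(4 \cdot 4 \left(\left(10 - 4\right) + 1\right)\right)^{2} = \left(16 \left(6 + 1\right)\right)^{2} = \left(16 \cdot 7\right)^{2} = 112^{2} = 12544$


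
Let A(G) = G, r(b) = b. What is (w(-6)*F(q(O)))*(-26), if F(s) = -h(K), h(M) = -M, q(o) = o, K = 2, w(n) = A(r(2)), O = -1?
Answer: -104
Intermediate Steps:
w(n) = 2
F(s) = 2 (F(s) = -(-1)*2 = -1*(-2) = 2)
(w(-6)*F(q(O)))*(-26) = (2*2)*(-26) = 4*(-26) = -104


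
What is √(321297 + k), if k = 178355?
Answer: 2*√124913 ≈ 706.86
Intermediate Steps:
√(321297 + k) = √(321297 + 178355) = √499652 = 2*√124913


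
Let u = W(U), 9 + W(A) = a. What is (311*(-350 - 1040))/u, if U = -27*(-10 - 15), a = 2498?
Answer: -432290/2489 ≈ -173.68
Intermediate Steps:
U = 675 (U = -27*(-25) = 675)
W(A) = 2489 (W(A) = -9 + 2498 = 2489)
u = 2489
(311*(-350 - 1040))/u = (311*(-350 - 1040))/2489 = (311*(-1390))*(1/2489) = -432290*1/2489 = -432290/2489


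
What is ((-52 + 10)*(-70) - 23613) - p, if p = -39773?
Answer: 19100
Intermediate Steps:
((-52 + 10)*(-70) - 23613) - p = ((-52 + 10)*(-70) - 23613) - 1*(-39773) = (-42*(-70) - 23613) + 39773 = (2940 - 23613) + 39773 = -20673 + 39773 = 19100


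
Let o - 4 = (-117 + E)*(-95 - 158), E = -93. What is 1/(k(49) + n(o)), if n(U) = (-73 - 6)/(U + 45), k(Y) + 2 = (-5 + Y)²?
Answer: 53179/102848107 ≈ 0.00051706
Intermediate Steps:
k(Y) = -2 + (-5 + Y)²
o = 53134 (o = 4 + (-117 - 93)*(-95 - 158) = 4 - 210*(-253) = 4 + 53130 = 53134)
n(U) = -79/(45 + U)
1/(k(49) + n(o)) = 1/((-2 + (-5 + 49)²) - 79/(45 + 53134)) = 1/((-2 + 44²) - 79/53179) = 1/((-2 + 1936) - 79*1/53179) = 1/(1934 - 79/53179) = 1/(102848107/53179) = 53179/102848107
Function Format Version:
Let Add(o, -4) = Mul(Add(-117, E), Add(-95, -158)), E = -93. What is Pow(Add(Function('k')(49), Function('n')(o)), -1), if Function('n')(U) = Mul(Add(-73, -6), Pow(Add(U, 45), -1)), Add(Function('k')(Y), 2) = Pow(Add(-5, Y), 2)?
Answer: Rational(53179, 102848107) ≈ 0.00051706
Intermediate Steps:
Function('k')(Y) = Add(-2, Pow(Add(-5, Y), 2))
o = 53134 (o = Add(4, Mul(Add(-117, -93), Add(-95, -158))) = Add(4, Mul(-210, -253)) = Add(4, 53130) = 53134)
Function('n')(U) = Mul(-79, Pow(Add(45, U), -1))
Pow(Add(Function('k')(49), Function('n')(o)), -1) = Pow(Add(Add(-2, Pow(Add(-5, 49), 2)), Mul(-79, Pow(Add(45, 53134), -1))), -1) = Pow(Add(Add(-2, Pow(44, 2)), Mul(-79, Pow(53179, -1))), -1) = Pow(Add(Add(-2, 1936), Mul(-79, Rational(1, 53179))), -1) = Pow(Add(1934, Rational(-79, 53179)), -1) = Pow(Rational(102848107, 53179), -1) = Rational(53179, 102848107)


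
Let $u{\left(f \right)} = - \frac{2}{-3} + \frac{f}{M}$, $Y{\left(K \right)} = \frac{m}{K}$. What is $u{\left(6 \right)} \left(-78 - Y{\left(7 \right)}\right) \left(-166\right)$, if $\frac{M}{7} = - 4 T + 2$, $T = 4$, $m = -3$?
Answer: $\frac{2674094}{343} \approx 7796.2$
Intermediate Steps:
$Y{\left(K \right)} = - \frac{3}{K}$
$M = -98$ ($M = 7 \left(\left(-4\right) 4 + 2\right) = 7 \left(-16 + 2\right) = 7 \left(-14\right) = -98$)
$u{\left(f \right)} = \frac{2}{3} - \frac{f}{98}$ ($u{\left(f \right)} = - \frac{2}{-3} + \frac{f}{-98} = \left(-2\right) \left(- \frac{1}{3}\right) + f \left(- \frac{1}{98}\right) = \frac{2}{3} - \frac{f}{98}$)
$u{\left(6 \right)} \left(-78 - Y{\left(7 \right)}\right) \left(-166\right) = \left(\frac{2}{3} - \frac{3}{49}\right) \left(-78 - - \frac{3}{7}\right) \left(-166\right) = \left(\frac{2}{3} - \frac{3}{49}\right) \left(-78 - \left(-3\right) \frac{1}{7}\right) \left(-166\right) = \frac{89 \left(-78 - - \frac{3}{7}\right)}{147} \left(-166\right) = \frac{89 \left(-78 + \frac{3}{7}\right)}{147} \left(-166\right) = \frac{89}{147} \left(- \frac{543}{7}\right) \left(-166\right) = \left(- \frac{16109}{343}\right) \left(-166\right) = \frac{2674094}{343}$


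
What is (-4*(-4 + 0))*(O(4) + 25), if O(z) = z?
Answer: 464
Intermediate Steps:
(-4*(-4 + 0))*(O(4) + 25) = (-4*(-4 + 0))*(4 + 25) = -4*(-4)*29 = 16*29 = 464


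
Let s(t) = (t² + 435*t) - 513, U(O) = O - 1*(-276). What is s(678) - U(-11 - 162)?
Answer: 753998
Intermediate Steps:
U(O) = 276 + O (U(O) = O + 276 = 276 + O)
s(t) = -513 + t² + 435*t
s(678) - U(-11 - 162) = (-513 + 678² + 435*678) - (276 + (-11 - 162)) = (-513 + 459684 + 294930) - (276 - 173) = 754101 - 1*103 = 754101 - 103 = 753998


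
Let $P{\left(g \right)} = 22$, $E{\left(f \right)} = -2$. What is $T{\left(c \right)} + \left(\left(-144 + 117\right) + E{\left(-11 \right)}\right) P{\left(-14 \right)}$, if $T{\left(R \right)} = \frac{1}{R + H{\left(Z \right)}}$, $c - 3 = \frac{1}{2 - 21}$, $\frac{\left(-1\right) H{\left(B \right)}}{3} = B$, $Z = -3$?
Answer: $- \frac{144807}{227} \approx -637.92$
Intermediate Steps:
$H{\left(B \right)} = - 3 B$
$c = \frac{56}{19}$ ($c = 3 + \frac{1}{2 - 21} = 3 + \frac{1}{-19} = 3 - \frac{1}{19} = \frac{56}{19} \approx 2.9474$)
$T{\left(R \right)} = \frac{1}{9 + R}$ ($T{\left(R \right)} = \frac{1}{R - -9} = \frac{1}{R + 9} = \frac{1}{9 + R}$)
$T{\left(c \right)} + \left(\left(-144 + 117\right) + E{\left(-11 \right)}\right) P{\left(-14 \right)} = \frac{1}{9 + \frac{56}{19}} + \left(\left(-144 + 117\right) - 2\right) 22 = \frac{1}{\frac{227}{19}} + \left(-27 - 2\right) 22 = \frac{19}{227} - 638 = - \frac{144807}{227}$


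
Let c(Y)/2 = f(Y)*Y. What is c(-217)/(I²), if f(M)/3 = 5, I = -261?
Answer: -2170/22707 ≈ -0.095565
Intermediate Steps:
f(M) = 15 (f(M) = 3*5 = 15)
c(Y) = 30*Y (c(Y) = 2*(15*Y) = 30*Y)
c(-217)/(I²) = (30*(-217))/((-261)²) = -6510/68121 = -6510*1/68121 = -2170/22707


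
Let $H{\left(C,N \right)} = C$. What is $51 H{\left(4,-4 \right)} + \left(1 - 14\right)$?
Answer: $191$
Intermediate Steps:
$51 H{\left(4,-4 \right)} + \left(1 - 14\right) = 51 \cdot 4 + \left(1 - 14\right) = 204 - 13 = 191$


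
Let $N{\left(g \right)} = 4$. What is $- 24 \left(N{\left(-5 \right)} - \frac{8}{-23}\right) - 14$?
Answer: $- \frac{2722}{23} \approx -118.35$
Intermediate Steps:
$- 24 \left(N{\left(-5 \right)} - \frac{8}{-23}\right) - 14 = - 24 \left(4 - \frac{8}{-23}\right) - 14 = - 24 \left(4 - - \frac{8}{23}\right) - 14 = - 24 \left(4 + \frac{8}{23}\right) - 14 = \left(-24\right) \frac{100}{23} - 14 = - \frac{2400}{23} - 14 = - \frac{2722}{23}$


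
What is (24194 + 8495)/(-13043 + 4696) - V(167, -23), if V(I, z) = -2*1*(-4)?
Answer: -99465/8347 ≈ -11.916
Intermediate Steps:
V(I, z) = 8 (V(I, z) = -2*(-4) = 8)
(24194 + 8495)/(-13043 + 4696) - V(167, -23) = (24194 + 8495)/(-13043 + 4696) - 1*8 = 32689/(-8347) - 8 = 32689*(-1/8347) - 8 = -32689/8347 - 8 = -99465/8347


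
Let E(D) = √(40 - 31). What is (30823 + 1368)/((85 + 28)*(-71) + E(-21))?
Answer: -32191/8020 ≈ -4.0138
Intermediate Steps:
E(D) = 3 (E(D) = √9 = 3)
(30823 + 1368)/((85 + 28)*(-71) + E(-21)) = (30823 + 1368)/((85 + 28)*(-71) + 3) = 32191/(113*(-71) + 3) = 32191/(-8023 + 3) = 32191/(-8020) = 32191*(-1/8020) = -32191/8020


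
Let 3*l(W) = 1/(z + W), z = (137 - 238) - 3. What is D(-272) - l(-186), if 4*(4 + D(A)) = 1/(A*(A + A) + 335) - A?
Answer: 16515319121/258047220 ≈ 64.001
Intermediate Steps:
z = -104 (z = -101 - 3 = -104)
l(W) = 1/(3*(-104 + W))
D(A) = -4 - A/4 + 1/(4*(335 + 2*A**2)) (D(A) = -4 + (1/(A*(A + A) + 335) - A)/4 = -4 + (1/(A*(2*A) + 335) - A)/4 = -4 + (1/(2*A**2 + 335) - A)/4 = -4 + (1/(335 + 2*A**2) - A)/4 = -4 + (-A/4 + 1/(4*(335 + 2*A**2))) = -4 - A/4 + 1/(4*(335 + 2*A**2)))
D(-272) - l(-186) = (-5359 - 335*(-272) - 32*(-272)**2 - 2*(-272)**3)/(4*(335 + 2*(-272)**2)) - 1/(3*(-104 - 186)) = (-5359 + 91120 - 32*73984 - 2*(-20123648))/(4*(335 + 2*73984)) - 1/(3*(-290)) = (-5359 + 91120 - 2367488 + 40247296)/(4*(335 + 147968)) - (-1)/(3*290) = (1/4)*37965569/148303 - 1*(-1/870) = (1/4)*(1/148303)*37965569 + 1/870 = 37965569/593212 + 1/870 = 16515319121/258047220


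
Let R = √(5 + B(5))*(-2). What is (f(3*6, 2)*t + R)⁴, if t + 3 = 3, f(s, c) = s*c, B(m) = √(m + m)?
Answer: 560 + 160*√10 ≈ 1066.0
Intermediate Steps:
B(m) = √2*√m (B(m) = √(2*m) = √2*√m)
f(s, c) = c*s
t = 0 (t = -3 + 3 = 0)
R = -2*√(5 + √10) (R = √(5 + √2*√5)*(-2) = √(5 + √10)*(-2) = -2*√(5 + √10) ≈ -5.7139)
(f(3*6, 2)*t + R)⁴ = ((2*(3*6))*0 - 2*√(5 + √10))⁴ = ((2*18)*0 - 2*√(5 + √10))⁴ = (36*0 - 2*√(5 + √10))⁴ = (0 - 2*√(5 + √10))⁴ = (-2*√(5 + √10))⁴ = 16*(5 + √10)²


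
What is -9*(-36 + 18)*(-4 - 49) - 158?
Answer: -8744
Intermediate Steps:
-9*(-36 + 18)*(-4 - 49) - 158 = -(-162)*(-53) - 158 = -9*954 - 158 = -8586 - 158 = -8744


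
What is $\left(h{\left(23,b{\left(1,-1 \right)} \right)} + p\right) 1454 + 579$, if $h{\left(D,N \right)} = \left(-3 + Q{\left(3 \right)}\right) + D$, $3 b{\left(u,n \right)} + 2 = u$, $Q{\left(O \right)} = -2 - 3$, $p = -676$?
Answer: $-960515$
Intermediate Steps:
$Q{\left(O \right)} = -5$
$b{\left(u,n \right)} = - \frac{2}{3} + \frac{u}{3}$
$h{\left(D,N \right)} = -8 + D$ ($h{\left(D,N \right)} = \left(-3 - 5\right) + D = -8 + D$)
$\left(h{\left(23,b{\left(1,-1 \right)} \right)} + p\right) 1454 + 579 = \left(\left(-8 + 23\right) - 676\right) 1454 + 579 = \left(15 - 676\right) 1454 + 579 = \left(-661\right) 1454 + 579 = -961094 + 579 = -960515$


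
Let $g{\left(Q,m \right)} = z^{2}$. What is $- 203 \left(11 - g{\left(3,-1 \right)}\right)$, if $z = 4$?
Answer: $1015$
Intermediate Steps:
$g{\left(Q,m \right)} = 16$ ($g{\left(Q,m \right)} = 4^{2} = 16$)
$- 203 \left(11 - g{\left(3,-1 \right)}\right) = - 203 \left(11 - 16\right) = \left(-203\right) \left(-5\right) = 1015$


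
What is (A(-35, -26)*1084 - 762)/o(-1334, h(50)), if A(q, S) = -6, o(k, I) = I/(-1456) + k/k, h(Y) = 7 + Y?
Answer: -10579296/1399 ≈ -7562.0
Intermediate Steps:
o(k, I) = 1 - I/1456 (o(k, I) = I*(-1/1456) + 1 = -I/1456 + 1 = 1 - I/1456)
(A(-35, -26)*1084 - 762)/o(-1334, h(50)) = (-6*1084 - 762)/(1 - (7 + 50)/1456) = (-6504 - 762)/(1 - 1/1456*57) = -7266/(1 - 57/1456) = -7266/1399/1456 = -7266*1456/1399 = -10579296/1399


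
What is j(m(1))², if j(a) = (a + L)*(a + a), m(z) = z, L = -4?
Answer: 36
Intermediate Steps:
j(a) = 2*a*(-4 + a) (j(a) = (a - 4)*(a + a) = (-4 + a)*(2*a) = 2*a*(-4 + a))
j(m(1))² = (2*1*(-4 + 1))² = (2*1*(-3))² = (-6)² = 36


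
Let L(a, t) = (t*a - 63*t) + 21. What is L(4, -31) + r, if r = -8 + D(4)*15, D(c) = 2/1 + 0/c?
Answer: 1872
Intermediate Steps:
D(c) = 2 (D(c) = 2*1 + 0 = 2 + 0 = 2)
L(a, t) = 21 - 63*t + a*t (L(a, t) = (a*t - 63*t) + 21 = (-63*t + a*t) + 21 = 21 - 63*t + a*t)
r = 22 (r = -8 + 2*15 = -8 + 30 = 22)
L(4, -31) + r = (21 - 63*(-31) + 4*(-31)) + 22 = (21 + 1953 - 124) + 22 = 1850 + 22 = 1872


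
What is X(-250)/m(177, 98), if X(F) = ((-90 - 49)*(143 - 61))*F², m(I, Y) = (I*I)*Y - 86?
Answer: -178093750/767539 ≈ -232.03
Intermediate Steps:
m(I, Y) = -86 + Y*I² (m(I, Y) = I²*Y - 86 = Y*I² - 86 = -86 + Y*I²)
X(F) = -11398*F² (X(F) = (-139*82)*F² = -11398*F²)
X(-250)/m(177, 98) = (-11398*(-250)²)/(-86 + 98*177²) = (-11398*62500)/(-86 + 98*31329) = -712375000/(-86 + 3070242) = -712375000/3070156 = -712375000*1/3070156 = -178093750/767539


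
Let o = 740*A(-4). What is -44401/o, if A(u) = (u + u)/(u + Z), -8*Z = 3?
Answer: -310807/9472 ≈ -32.813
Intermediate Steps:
Z = -3/8 (Z = -1/8*3 = -3/8 ≈ -0.37500)
A(u) = 2*u/(-3/8 + u) (A(u) = (u + u)/(u - 3/8) = (2*u)/(-3/8 + u) = 2*u/(-3/8 + u))
o = 9472/7 (o = 740*(16*(-4)/(-3 + 8*(-4))) = 740*(16*(-4)/(-3 - 32)) = 740*(16*(-4)/(-35)) = 740*(16*(-4)*(-1/35)) = 740*(64/35) = 9472/7 ≈ 1353.1)
-44401/o = -44401/9472/7 = -44401*7/9472 = -310807/9472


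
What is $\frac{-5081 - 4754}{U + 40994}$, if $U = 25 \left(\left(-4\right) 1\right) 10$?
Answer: $- \frac{9835}{39994} \approx -0.24591$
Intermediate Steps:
$U = -1000$ ($U = 25 \left(-4\right) 10 = \left(-100\right) 10 = -1000$)
$\frac{-5081 - 4754}{U + 40994} = \frac{-5081 - 4754}{-1000 + 40994} = - \frac{9835}{39994}$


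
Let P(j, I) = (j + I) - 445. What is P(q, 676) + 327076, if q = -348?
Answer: 326959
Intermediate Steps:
P(j, I) = -445 + I + j (P(j, I) = (I + j) - 445 = -445 + I + j)
P(q, 676) + 327076 = (-445 + 676 - 348) + 327076 = -117 + 327076 = 326959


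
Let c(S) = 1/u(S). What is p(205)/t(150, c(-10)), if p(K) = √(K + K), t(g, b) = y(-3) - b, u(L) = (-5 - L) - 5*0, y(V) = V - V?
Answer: -5*√410 ≈ -101.24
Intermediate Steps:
y(V) = 0
u(L) = -5 - L (u(L) = (-5 - L) + 0 = -5 - L)
c(S) = 1/(-5 - S)
t(g, b) = -b (t(g, b) = 0 - b = -b)
p(K) = √2*√K (p(K) = √(2*K) = √2*√K)
p(205)/t(150, c(-10)) = (√2*√205)/((-(-1)/(5 - 10))) = √410/((-(-1)/(-5))) = √410/((-(-1)*(-1)/5)) = √410/((-1*⅕)) = √410/(-⅕) = √410*(-5) = -5*√410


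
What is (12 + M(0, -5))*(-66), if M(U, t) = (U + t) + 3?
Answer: -660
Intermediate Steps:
M(U, t) = 3 + U + t
(12 + M(0, -5))*(-66) = (12 + (3 + 0 - 5))*(-66) = (12 - 2)*(-66) = 10*(-66) = -660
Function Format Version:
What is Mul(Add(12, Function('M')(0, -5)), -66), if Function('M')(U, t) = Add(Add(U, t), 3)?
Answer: -660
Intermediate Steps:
Function('M')(U, t) = Add(3, U, t)
Mul(Add(12, Function('M')(0, -5)), -66) = Mul(Add(12, Add(3, 0, -5)), -66) = Mul(Add(12, -2), -66) = Mul(10, -66) = -660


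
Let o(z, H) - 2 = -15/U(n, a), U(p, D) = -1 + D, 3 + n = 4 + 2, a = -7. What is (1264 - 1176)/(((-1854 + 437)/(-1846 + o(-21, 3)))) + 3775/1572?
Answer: 260181379/2227524 ≈ 116.80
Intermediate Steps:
n = 3 (n = -3 + (4 + 2) = -3 + 6 = 3)
o(z, H) = 31/8 (o(z, H) = 2 - 15/(-1 - 7) = 2 - 15/(-8) = 2 - 15*(-⅛) = 2 + 15/8 = 31/8)
(1264 - 1176)/(((-1854 + 437)/(-1846 + o(-21, 3)))) + 3775/1572 = (1264 - 1176)/(((-1854 + 437)/(-1846 + 31/8))) + 3775/1572 = 88/((-1417/(-14737/8))) + 3775*(1/1572) = 88/((-1417*(-8/14737))) + 3775/1572 = 88/(11336/14737) + 3775/1572 = 88*(14737/11336) + 3775/1572 = 162107/1417 + 3775/1572 = 260181379/2227524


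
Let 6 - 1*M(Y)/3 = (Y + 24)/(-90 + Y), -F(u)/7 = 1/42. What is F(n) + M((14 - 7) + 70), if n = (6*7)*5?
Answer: 3209/78 ≈ 41.141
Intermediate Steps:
n = 210 (n = 42*5 = 210)
F(u) = -⅙ (F(u) = -7/42 = -7*1/42 = -⅙)
M(Y) = 18 - 3*(24 + Y)/(-90 + Y) (M(Y) = 18 - 3*(Y + 24)/(-90 + Y) = 18 - 3*(24 + Y)/(-90 + Y))
F(n) + M((14 - 7) + 70) = -⅙ + 3*(-564 + 5*((14 - 7) + 70))/(-90 + ((14 - 7) + 70)) = -⅙ + 3*(-564 + 5*(7 + 70))/(-90 + (7 + 70)) = -⅙ + 3*(-564 + 5*77)/(-90 + 77) = -⅙ + 3*(-564 + 385)/(-13) = -⅙ + 3*(-1/13)*(-179) = -⅙ + 537/13 = 3209/78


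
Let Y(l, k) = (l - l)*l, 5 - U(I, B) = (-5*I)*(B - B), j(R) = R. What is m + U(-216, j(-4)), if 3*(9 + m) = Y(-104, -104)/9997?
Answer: -4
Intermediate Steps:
U(I, B) = 5 (U(I, B) = 5 - (-5*I)*(B - B) = 5 - (-5*I)*0 = 5 - 1*0 = 5 + 0 = 5)
Y(l, k) = 0 (Y(l, k) = 0*l = 0)
m = -9 (m = -9 + (0/9997)/3 = -9 + (0*(1/9997))/3 = -9 + (⅓)*0 = -9 + 0 = -9)
m + U(-216, j(-4)) = -9 + 5 = -4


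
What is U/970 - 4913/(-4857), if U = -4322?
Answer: -8113172/2355645 ≈ -3.4441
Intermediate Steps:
U/970 - 4913/(-4857) = -4322/970 - 4913/(-4857) = -4322*1/970 - 4913*(-1/4857) = -2161/485 + 4913/4857 = -8113172/2355645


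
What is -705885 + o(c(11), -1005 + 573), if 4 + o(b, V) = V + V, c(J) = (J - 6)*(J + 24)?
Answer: -706753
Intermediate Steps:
c(J) = (-6 + J)*(24 + J)
o(b, V) = -4 + 2*V (o(b, V) = -4 + (V + V) = -4 + 2*V)
-705885 + o(c(11), -1005 + 573) = -705885 + (-4 + 2*(-1005 + 573)) = -705885 + (-4 + 2*(-432)) = -705885 + (-4 - 864) = -705885 - 868 = -706753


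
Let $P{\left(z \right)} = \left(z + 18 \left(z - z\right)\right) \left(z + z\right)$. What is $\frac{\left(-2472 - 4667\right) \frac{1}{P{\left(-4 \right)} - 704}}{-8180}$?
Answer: $- \frac{7139}{5496960} \approx -0.0012987$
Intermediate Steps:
$P{\left(z \right)} = 2 z^{2}$ ($P{\left(z \right)} = \left(z + 18 \cdot 0\right) 2 z = \left(z + 0\right) 2 z = z 2 z = 2 z^{2}$)
$\frac{\left(-2472 - 4667\right) \frac{1}{P{\left(-4 \right)} - 704}}{-8180} = \frac{\left(-2472 - 4667\right) \frac{1}{2 \left(-4\right)^{2} - 704}}{-8180} = - \frac{7139}{2 \cdot 16 - 704} \left(- \frac{1}{8180}\right) = - \frac{7139}{32 - 704} \left(- \frac{1}{8180}\right) = - \frac{7139}{-672} \left(- \frac{1}{8180}\right) = \left(-7139\right) \left(- \frac{1}{672}\right) \left(- \frac{1}{8180}\right) = \frac{7139}{672} \left(- \frac{1}{8180}\right) = - \frac{7139}{5496960}$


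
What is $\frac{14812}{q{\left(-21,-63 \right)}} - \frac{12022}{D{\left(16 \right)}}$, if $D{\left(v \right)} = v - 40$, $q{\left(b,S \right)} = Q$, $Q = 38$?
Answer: $\frac{203081}{228} \approx 890.71$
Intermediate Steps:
$q{\left(b,S \right)} = 38$
$D{\left(v \right)} = -40 + v$
$\frac{14812}{q{\left(-21,-63 \right)}} - \frac{12022}{D{\left(16 \right)}} = \frac{14812}{38} - \frac{12022}{-40 + 16} = 14812 \cdot \frac{1}{38} - \frac{12022}{-24} = \frac{7406}{19} - - \frac{6011}{12} = \frac{7406}{19} + \frac{6011}{12} = \frac{203081}{228}$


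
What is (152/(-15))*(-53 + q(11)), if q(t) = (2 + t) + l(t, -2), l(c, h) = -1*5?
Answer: 456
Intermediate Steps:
l(c, h) = -5
q(t) = -3 + t (q(t) = (2 + t) - 5 = -3 + t)
(152/(-15))*(-53 + q(11)) = (152/(-15))*(-53 + (-3 + 11)) = (152*(-1/15))*(-53 + 8) = -152/15*(-45) = 456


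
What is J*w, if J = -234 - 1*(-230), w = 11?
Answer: -44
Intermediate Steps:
J = -4 (J = -234 + 230 = -4)
J*w = -4*11 = -44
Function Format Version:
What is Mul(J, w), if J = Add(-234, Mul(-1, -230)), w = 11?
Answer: -44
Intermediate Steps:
J = -4 (J = Add(-234, 230) = -4)
Mul(J, w) = Mul(-4, 11) = -44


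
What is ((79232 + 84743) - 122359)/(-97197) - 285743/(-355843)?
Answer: 4321533361/11528957357 ≈ 0.37484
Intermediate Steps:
((79232 + 84743) - 122359)/(-97197) - 285743/(-355843) = (163975 - 122359)*(-1/97197) - 285743*(-1/355843) = 41616*(-1/97197) + 285743/355843 = -13872/32399 + 285743/355843 = 4321533361/11528957357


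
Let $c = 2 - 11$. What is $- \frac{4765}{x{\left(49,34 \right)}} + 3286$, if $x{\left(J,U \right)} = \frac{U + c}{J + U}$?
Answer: $- \frac{62669}{5} \approx -12534.0$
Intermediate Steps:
$c = -9$
$x{\left(J,U \right)} = \frac{-9 + U}{J + U}$ ($x{\left(J,U \right)} = \frac{U - 9}{J + U} = \frac{-9 + U}{J + U}$)
$- \frac{4765}{x{\left(49,34 \right)}} + 3286 = - \frac{4765}{\frac{1}{49 + 34} \left(-9 + 34\right)} + 3286 = - \frac{4765}{\frac{1}{83} \cdot 25} + 3286 = - \frac{4765}{\frac{25}{83}} + 3286 = \left(-4765\right) \frac{83}{25} + 3286 = - \frac{79099}{5} + 3286 = - \frac{62669}{5}$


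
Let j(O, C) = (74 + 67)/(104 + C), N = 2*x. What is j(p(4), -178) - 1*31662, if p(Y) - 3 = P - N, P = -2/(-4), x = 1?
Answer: -2343129/74 ≈ -31664.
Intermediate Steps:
P = ½ (P = -2*(-¼) = ½ ≈ 0.50000)
N = 2 (N = 2*1 = 2)
p(Y) = 3/2 (p(Y) = 3 + (½ - 1*2) = 3 + (½ - 2) = 3 - 3/2 = 3/2)
j(O, C) = 141/(104 + C)
j(p(4), -178) - 1*31662 = 141/(104 - 178) - 1*31662 = 141/(-74) - 31662 = 141*(-1/74) - 31662 = -141/74 - 31662 = -2343129/74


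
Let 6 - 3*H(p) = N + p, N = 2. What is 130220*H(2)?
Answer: 260440/3 ≈ 86813.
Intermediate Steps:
H(p) = 4/3 - p/3 (H(p) = 2 - (2 + p)/3 = 2 + (-⅔ - p/3) = 4/3 - p/3)
130220*H(2) = 130220*(4/3 - ⅓*2) = 130220*(4/3 - ⅔) = 130220*(⅔) = 260440/3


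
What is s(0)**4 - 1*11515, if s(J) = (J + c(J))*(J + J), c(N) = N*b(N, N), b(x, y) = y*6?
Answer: -11515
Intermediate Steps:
b(x, y) = 6*y
c(N) = 6*N**2 (c(N) = N*(6*N) = 6*N**2)
s(J) = 2*J*(J + 6*J**2) (s(J) = (J + 6*J**2)*(J + J) = (J + 6*J**2)*(2*J) = 2*J*(J + 6*J**2))
s(0)**4 - 1*11515 = (0**2*(2 + 12*0))**4 - 1*11515 = (0*(2 + 0))**4 - 11515 = (0*2)**4 - 11515 = 0**4 - 11515 = 0 - 11515 = -11515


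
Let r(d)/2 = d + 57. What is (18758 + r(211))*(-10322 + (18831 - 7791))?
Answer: 13853092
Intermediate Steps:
r(d) = 114 + 2*d (r(d) = 2*(d + 57) = 2*(57 + d) = 114 + 2*d)
(18758 + r(211))*(-10322 + (18831 - 7791)) = (18758 + (114 + 2*211))*(-10322 + (18831 - 7791)) = (18758 + (114 + 422))*(-10322 + 11040) = (18758 + 536)*718 = 19294*718 = 13853092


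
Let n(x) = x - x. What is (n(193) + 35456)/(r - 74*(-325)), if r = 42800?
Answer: 17728/33425 ≈ 0.53038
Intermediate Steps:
n(x) = 0
(n(193) + 35456)/(r - 74*(-325)) = (0 + 35456)/(42800 - 74*(-325)) = 35456/(42800 + 24050) = 35456/66850 = 35456*(1/66850) = 17728/33425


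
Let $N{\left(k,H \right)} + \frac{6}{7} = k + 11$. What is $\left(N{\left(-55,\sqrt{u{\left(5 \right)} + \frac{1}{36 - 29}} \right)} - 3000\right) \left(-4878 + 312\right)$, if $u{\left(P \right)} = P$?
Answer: $\frac{97319724}{7} \approx 1.3903 \cdot 10^{7}$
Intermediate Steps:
$N{\left(k,H \right)} = \frac{71}{7} + k$ ($N{\left(k,H \right)} = - \frac{6}{7} + \left(k + 11\right) = - \frac{6}{7} + \left(11 + k\right) = \frac{71}{7} + k$)
$\left(N{\left(-55,\sqrt{u{\left(5 \right)} + \frac{1}{36 - 29}} \right)} - 3000\right) \left(-4878 + 312\right) = \left(\left(\frac{71}{7} - 55\right) - 3000\right) \left(-4878 + 312\right) = \left(- \frac{314}{7} - 3000\right) \left(-4566\right) = \left(- \frac{21314}{7}\right) \left(-4566\right) = \frac{97319724}{7}$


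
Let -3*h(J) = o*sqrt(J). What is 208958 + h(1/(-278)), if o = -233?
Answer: 208958 + 233*I*sqrt(278)/834 ≈ 2.0896e+5 + 4.6581*I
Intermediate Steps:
h(J) = 233*sqrt(J)/3 (h(J) = -(-233)*sqrt(J)/3 = 233*sqrt(J)/3)
208958 + h(1/(-278)) = 208958 + 233*sqrt(1/(-278))/3 = 208958 + 233*sqrt(-1/278)/3 = 208958 + 233*(I*sqrt(278)/278)/3 = 208958 + 233*I*sqrt(278)/834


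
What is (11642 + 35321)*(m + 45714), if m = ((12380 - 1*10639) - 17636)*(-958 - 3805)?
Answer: 3557616269837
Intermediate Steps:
m = 75707885 (m = ((12380 - 10639) - 17636)*(-4763) = (1741 - 17636)*(-4763) = -15895*(-4763) = 75707885)
(11642 + 35321)*(m + 45714) = (11642 + 35321)*(75707885 + 45714) = 46963*75753599 = 3557616269837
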